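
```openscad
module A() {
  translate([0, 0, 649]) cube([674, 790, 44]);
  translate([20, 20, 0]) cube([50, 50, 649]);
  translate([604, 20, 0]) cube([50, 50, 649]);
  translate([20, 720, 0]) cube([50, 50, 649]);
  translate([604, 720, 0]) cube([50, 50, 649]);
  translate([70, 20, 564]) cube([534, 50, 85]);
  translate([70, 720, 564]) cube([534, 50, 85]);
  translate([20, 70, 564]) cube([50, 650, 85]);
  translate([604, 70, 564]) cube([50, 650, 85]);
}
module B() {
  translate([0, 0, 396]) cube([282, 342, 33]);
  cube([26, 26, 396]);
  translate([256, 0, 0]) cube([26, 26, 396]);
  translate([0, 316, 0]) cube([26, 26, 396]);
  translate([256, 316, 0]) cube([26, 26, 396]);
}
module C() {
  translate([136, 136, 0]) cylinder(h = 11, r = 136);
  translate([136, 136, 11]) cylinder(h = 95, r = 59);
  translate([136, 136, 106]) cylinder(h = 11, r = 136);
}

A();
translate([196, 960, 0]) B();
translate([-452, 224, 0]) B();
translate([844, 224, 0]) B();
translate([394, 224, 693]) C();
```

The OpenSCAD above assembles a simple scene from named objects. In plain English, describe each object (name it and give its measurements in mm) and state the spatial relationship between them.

A is a table with a 674×790 mm rectangular top, 44 mm thick, top surface at z = 693 mm, supported by four 50×50 mm square legs, each inset 20 mm from the nearest pair of top edges, running from the floor. Four apron rails, 50 mm thick and 85 mm tall, run between adjacent legs with their top edges flush with the underside of the top and their outer faces flush with the legs' outer faces.

B is a simple wooden stool: a rectangular seat 282 mm (x) by 342 mm (y), 33 mm thick, top face at z = 429 mm, on four square legs, each 26×26 mm in cross-section. The legs rest on z = 0, each flush with a corner of the seat.

C is a spool: two coaxial disc flanges of radius 136 mm and thickness 11 mm, joined by a core cylinder of radius 59 mm and height 95 mm. The lower flange rests on z = 0 and the three cylinders share a vertical axis.

Three stools sit around the table at the +y, −x, +x sides. The spool is on top of the table.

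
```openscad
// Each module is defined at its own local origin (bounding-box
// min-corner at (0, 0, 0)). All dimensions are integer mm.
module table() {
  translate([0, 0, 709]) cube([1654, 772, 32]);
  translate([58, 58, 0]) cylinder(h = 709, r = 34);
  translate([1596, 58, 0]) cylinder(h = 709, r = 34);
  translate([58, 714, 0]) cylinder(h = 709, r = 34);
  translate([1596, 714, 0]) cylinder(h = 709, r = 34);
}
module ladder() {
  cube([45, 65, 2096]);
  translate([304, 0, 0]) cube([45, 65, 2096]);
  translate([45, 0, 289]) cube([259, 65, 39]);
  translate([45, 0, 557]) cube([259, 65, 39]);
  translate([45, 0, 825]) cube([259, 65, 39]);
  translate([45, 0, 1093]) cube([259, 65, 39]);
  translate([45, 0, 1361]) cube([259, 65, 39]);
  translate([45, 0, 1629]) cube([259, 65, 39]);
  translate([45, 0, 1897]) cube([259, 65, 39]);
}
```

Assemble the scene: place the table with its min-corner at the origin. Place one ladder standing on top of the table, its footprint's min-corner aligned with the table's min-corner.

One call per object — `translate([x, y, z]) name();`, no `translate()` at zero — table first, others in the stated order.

table();
translate([0, 0, 741]) ladder();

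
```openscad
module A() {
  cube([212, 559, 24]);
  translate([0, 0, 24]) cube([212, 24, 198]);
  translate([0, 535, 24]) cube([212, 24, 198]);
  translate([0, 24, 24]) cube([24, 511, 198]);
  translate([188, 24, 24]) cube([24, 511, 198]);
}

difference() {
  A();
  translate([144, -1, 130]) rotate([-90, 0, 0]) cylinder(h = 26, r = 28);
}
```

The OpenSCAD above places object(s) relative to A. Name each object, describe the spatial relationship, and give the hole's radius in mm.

The subtracted cylinder has r = 28 mm.

A is an open box. The open box has a circular hole through its front wall. The hole's radius is 28 mm.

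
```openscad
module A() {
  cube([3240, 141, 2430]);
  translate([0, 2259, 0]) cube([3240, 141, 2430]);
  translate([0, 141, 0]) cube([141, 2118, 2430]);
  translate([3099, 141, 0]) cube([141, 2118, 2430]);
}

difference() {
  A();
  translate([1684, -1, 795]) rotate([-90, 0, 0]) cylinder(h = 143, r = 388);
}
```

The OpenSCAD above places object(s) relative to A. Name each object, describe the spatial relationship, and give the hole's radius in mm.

A is a house frame. The house frame has a circular hole through its front wall. The hole's radius is 388 mm.

The subtracted cylinder has r = 388 mm.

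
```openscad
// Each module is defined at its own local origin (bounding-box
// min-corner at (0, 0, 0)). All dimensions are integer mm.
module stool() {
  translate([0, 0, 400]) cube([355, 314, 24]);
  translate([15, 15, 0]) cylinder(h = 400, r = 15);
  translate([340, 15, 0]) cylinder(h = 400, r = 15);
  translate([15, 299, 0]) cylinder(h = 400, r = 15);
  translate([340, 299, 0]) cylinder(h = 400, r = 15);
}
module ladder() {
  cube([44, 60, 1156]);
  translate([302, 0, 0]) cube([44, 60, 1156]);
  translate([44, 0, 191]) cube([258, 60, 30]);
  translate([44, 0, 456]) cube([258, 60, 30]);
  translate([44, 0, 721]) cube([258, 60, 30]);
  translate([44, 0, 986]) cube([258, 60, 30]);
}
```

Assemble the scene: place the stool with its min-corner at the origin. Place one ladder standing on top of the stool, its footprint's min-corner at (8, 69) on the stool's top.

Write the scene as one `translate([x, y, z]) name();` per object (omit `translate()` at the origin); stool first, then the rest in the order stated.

stool();
translate([8, 69, 424]) ladder();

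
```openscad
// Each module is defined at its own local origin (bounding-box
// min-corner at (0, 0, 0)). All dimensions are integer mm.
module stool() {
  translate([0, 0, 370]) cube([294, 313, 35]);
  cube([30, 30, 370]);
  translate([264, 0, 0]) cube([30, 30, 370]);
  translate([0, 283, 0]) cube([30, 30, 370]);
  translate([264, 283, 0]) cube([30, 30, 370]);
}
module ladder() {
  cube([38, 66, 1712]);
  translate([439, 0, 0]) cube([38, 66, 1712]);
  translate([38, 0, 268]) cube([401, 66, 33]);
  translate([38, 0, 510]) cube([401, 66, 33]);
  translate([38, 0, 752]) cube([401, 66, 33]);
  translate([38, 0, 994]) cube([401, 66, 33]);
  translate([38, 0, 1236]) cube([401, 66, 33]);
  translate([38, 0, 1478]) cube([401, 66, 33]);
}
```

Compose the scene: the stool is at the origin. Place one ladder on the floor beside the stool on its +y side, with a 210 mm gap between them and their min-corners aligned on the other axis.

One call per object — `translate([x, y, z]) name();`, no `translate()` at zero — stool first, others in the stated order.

stool();
translate([0, 523, 0]) ladder();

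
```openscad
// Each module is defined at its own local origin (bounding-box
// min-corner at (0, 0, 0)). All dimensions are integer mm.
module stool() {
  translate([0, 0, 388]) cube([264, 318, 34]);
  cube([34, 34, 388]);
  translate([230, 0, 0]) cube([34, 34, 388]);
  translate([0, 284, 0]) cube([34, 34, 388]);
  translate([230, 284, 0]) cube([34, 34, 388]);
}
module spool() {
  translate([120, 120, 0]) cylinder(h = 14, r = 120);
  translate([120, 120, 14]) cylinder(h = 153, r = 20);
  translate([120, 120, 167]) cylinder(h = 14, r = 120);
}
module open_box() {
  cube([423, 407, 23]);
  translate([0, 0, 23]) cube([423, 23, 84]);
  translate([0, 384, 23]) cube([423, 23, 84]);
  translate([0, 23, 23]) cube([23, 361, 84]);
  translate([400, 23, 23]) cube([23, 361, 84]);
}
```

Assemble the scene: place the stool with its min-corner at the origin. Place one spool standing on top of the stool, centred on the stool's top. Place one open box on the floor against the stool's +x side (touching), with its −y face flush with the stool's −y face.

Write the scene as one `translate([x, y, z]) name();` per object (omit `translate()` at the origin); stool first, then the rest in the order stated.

stool();
translate([12, 39, 422]) spool();
translate([264, 0, 0]) open_box();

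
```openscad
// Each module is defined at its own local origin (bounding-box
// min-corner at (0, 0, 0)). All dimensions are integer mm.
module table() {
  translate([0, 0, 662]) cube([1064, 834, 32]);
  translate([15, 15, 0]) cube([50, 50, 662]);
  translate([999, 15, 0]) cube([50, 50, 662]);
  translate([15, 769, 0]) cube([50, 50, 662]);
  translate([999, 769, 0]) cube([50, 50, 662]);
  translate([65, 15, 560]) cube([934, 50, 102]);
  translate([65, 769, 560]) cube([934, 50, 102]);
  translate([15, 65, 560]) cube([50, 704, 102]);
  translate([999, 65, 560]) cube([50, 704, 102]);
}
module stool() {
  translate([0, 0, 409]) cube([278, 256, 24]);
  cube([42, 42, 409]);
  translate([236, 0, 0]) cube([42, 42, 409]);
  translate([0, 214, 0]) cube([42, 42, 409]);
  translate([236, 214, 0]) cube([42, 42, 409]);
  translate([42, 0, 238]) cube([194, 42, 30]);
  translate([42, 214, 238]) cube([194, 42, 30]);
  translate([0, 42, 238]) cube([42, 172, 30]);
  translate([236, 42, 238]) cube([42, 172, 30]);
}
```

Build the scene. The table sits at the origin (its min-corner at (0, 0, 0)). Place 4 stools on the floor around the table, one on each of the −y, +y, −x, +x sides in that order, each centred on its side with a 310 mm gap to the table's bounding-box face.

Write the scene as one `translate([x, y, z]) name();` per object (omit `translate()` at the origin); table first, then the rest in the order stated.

table();
translate([393, -566, 0]) stool();
translate([393, 1144, 0]) stool();
translate([-588, 289, 0]) stool();
translate([1374, 289, 0]) stool();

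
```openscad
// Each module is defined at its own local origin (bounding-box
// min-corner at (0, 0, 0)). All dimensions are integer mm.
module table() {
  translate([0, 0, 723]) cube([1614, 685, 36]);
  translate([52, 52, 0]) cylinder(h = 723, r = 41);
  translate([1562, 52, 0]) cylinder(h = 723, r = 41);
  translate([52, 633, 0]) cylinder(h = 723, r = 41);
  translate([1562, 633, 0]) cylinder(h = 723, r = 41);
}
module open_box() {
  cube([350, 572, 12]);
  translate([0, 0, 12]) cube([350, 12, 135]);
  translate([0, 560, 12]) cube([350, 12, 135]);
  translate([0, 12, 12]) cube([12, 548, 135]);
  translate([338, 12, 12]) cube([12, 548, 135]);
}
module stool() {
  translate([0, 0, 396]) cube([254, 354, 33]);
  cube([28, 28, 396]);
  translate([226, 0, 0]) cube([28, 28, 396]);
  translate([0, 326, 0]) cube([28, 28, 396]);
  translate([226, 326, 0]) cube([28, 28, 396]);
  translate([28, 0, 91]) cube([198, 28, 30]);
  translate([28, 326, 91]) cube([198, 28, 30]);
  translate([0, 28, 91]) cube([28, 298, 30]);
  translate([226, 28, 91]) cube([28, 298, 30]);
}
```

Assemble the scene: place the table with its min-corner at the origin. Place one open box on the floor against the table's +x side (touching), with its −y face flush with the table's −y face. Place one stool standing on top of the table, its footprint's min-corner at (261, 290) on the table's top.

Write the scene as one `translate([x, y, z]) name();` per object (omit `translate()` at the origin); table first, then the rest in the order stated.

table();
translate([1614, 0, 0]) open_box();
translate([261, 290, 759]) stool();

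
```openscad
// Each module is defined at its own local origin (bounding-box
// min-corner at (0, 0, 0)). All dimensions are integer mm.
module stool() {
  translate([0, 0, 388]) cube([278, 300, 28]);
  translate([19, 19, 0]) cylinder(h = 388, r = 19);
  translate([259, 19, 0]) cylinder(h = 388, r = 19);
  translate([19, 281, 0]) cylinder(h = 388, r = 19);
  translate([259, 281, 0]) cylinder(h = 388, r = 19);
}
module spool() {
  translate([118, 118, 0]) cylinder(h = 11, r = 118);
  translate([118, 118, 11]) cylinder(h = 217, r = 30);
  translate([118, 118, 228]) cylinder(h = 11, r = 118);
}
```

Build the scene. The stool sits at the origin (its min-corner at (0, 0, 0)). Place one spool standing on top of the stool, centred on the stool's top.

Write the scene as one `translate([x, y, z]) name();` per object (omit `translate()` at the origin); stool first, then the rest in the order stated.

stool();
translate([21, 32, 416]) spool();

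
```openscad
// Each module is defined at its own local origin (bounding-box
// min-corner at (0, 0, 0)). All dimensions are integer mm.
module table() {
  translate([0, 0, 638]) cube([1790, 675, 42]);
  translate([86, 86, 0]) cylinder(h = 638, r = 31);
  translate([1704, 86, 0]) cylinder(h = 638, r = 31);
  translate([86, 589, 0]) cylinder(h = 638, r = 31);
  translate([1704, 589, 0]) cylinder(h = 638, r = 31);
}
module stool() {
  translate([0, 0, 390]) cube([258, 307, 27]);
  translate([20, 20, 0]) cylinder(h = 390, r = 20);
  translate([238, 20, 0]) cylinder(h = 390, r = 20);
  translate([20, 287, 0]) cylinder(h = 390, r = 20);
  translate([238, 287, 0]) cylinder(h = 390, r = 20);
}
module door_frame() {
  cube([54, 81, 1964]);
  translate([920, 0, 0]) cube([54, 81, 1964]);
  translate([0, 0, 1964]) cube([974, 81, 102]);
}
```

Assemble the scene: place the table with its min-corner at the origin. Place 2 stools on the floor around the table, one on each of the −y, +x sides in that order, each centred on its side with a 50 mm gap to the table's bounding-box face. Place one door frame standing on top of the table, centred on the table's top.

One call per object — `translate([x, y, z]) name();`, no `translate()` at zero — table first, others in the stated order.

table();
translate([766, -357, 0]) stool();
translate([1840, 184, 0]) stool();
translate([408, 297, 680]) door_frame();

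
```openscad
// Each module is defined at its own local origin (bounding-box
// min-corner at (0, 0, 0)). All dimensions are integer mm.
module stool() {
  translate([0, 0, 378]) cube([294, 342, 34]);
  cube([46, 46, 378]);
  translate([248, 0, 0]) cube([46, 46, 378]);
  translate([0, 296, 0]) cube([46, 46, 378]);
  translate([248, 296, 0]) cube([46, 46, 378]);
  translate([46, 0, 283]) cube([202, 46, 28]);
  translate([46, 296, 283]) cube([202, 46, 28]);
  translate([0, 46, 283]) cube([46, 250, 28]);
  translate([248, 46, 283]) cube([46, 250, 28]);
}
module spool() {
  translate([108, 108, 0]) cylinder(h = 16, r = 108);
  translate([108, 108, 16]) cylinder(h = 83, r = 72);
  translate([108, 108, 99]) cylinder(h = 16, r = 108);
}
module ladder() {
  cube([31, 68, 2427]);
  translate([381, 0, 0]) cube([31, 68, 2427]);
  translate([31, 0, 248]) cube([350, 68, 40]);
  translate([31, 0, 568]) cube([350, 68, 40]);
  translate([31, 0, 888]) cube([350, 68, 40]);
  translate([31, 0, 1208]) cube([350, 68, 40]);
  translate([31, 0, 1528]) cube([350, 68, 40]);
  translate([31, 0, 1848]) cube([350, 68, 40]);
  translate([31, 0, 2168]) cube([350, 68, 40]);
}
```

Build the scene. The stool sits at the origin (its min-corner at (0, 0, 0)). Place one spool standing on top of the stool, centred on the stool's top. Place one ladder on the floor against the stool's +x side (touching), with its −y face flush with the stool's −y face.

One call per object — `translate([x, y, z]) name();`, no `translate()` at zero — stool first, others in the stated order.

stool();
translate([39, 63, 412]) spool();
translate([294, 0, 0]) ladder();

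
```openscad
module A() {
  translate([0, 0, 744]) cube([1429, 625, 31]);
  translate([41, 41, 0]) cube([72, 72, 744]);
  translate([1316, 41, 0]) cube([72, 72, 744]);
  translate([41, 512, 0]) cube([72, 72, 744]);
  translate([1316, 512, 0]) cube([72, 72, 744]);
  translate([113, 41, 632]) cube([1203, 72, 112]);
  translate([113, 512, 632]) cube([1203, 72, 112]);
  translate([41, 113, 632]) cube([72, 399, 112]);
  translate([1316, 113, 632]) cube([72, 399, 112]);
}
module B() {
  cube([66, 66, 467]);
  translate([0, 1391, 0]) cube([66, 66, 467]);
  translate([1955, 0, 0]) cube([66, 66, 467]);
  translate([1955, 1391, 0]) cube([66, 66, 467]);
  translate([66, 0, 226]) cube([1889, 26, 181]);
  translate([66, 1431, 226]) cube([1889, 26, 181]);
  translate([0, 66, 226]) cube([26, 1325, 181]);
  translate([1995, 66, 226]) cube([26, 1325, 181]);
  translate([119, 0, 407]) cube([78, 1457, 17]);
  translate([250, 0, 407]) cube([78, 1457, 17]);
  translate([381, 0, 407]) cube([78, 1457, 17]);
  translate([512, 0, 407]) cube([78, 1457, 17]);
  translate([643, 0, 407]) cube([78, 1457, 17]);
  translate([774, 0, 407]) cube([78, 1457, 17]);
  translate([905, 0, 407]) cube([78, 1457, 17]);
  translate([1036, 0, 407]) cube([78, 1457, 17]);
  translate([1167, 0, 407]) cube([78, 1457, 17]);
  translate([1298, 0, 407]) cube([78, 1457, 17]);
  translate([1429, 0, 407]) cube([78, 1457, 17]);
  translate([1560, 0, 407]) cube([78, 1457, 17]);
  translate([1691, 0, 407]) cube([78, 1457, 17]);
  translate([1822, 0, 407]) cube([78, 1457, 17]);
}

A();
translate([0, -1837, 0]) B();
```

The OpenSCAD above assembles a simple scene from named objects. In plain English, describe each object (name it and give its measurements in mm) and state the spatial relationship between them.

A is a rectangular dining table. The top is 1429×625×31 mm with its upper surface at z = 775 mm. It stands on four 72×72 mm square legs, each inset 41 mm from the nearest pair of top edges, running from the floor to the underside of the top. Four apron rails, 72 mm thick and 112 mm tall, run between adjacent legs with their top edges flush with the underside of the top and their outer faces flush with the legs' outer faces.

B is a bed frame 2021 mm long (x) by 1457 mm wide (y). Four 66×66 mm corner posts, 467 mm tall, at the corners of the footprint. Four rails of 26 mm thickness and 181 mm height run between adjacent posts with their undersides at z = 226 mm, their outer faces flush with the outside of the frame (the two x-running rails run between the posts' inner faces; the two y-running rails run between the posts' inner faces). 14 slats, each 78 mm wide (x) and 17 mm thick, lie across the top of the two x-running rails, running the full 1457 mm width of the frame in y; the slats are evenly spaced along x between the inner faces of the end posts with equal gaps (rounded down to the nearest mm) at the −x end and between each pair — any rounding remainder accumulates at the +x end.

The bed frame is on the floor beside the table on its −y side.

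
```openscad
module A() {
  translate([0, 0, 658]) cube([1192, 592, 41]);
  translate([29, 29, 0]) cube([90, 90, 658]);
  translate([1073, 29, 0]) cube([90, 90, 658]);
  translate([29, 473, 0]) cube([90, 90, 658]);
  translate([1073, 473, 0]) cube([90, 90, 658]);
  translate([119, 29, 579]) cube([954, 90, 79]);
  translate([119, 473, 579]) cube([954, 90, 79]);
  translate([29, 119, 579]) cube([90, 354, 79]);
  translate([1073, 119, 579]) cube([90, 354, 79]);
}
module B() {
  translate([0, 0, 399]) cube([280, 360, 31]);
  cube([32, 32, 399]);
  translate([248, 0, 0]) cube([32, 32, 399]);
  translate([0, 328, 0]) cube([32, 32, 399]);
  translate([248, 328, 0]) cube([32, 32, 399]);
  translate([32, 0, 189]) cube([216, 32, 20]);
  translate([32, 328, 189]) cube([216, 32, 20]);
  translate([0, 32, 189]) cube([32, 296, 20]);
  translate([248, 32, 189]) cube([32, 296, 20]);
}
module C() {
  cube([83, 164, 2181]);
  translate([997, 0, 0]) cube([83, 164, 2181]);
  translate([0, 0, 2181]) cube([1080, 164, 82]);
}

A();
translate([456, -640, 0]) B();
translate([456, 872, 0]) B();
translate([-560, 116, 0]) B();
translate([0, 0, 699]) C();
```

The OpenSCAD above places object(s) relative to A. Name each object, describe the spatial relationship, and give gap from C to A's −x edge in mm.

A is a table. B is a stool. C is a door frame. Three stools sit around the table at the −y, +y, −x sides. The door frame is on top of the table. The gap from the door frame to the table's −x edge is 0 mm.

The door frame's min-x is at 0; the table's min-x is 0; gap = 0 mm.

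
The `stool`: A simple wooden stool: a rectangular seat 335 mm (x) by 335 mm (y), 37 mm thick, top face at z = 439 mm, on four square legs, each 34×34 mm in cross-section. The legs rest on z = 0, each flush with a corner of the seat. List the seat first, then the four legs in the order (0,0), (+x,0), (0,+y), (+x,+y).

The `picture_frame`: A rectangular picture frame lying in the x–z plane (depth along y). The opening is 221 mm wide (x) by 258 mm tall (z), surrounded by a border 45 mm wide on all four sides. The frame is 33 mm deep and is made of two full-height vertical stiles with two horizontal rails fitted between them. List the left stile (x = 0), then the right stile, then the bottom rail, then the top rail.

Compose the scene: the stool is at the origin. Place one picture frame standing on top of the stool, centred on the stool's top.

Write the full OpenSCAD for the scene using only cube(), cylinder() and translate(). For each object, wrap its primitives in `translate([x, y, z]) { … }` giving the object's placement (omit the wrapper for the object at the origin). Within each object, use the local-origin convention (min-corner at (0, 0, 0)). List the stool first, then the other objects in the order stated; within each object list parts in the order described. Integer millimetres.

translate([0, 0, 402]) cube([335, 335, 37]);
cube([34, 34, 402]);
translate([301, 0, 0]) cube([34, 34, 402]);
translate([0, 301, 0]) cube([34, 34, 402]);
translate([301, 301, 0]) cube([34, 34, 402]);
translate([12, 151, 439]) {
  cube([45, 33, 348]);
  translate([266, 0, 0]) cube([45, 33, 348]);
  translate([45, 0, 0]) cube([221, 33, 45]);
  translate([45, 0, 303]) cube([221, 33, 45]);
}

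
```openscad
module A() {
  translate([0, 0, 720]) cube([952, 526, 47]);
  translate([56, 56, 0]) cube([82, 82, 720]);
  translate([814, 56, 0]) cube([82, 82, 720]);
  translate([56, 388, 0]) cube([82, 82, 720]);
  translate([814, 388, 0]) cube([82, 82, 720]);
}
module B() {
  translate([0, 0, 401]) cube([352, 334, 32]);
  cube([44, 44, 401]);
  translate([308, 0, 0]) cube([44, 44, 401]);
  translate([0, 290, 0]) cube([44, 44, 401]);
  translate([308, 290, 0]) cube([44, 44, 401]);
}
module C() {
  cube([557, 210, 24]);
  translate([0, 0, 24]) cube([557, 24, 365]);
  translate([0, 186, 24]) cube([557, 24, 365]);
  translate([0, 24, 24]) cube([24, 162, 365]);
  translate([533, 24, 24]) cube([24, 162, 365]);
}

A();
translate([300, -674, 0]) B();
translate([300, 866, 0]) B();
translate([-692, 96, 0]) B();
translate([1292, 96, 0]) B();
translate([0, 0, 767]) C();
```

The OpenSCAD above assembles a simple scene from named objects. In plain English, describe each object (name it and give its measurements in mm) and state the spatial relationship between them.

A is a table: top 952 mm (x) × 526 mm (y), 47 mm thick, upper face at z = 767 mm, on four 82×82 mm square legs, each inset 56 mm from the nearest pair of top edges, running from z = 0 to the bottom of the top.

B is a four-legged stool. The seat is a 352×334×32 mm slab whose top surface is at z = 433 mm; four square legs, each 44×44 mm in cross-section, run from the floor (z = 0) to the underside of the seat, each flush with a corner of the seat.

C is an open-topped rectangular box: outside dimensions 557×210×389 mm, with a uniform wall and base thickness of 24 mm. The base is a full 557×210 slab on the floor; four walls sit on top of the base. The front and back walls (the −y and +y sides) span the full width; the two side walls fit between them.

Four stools sit around the table at the −y, +y, −x, +x sides. The open box is on top of the table.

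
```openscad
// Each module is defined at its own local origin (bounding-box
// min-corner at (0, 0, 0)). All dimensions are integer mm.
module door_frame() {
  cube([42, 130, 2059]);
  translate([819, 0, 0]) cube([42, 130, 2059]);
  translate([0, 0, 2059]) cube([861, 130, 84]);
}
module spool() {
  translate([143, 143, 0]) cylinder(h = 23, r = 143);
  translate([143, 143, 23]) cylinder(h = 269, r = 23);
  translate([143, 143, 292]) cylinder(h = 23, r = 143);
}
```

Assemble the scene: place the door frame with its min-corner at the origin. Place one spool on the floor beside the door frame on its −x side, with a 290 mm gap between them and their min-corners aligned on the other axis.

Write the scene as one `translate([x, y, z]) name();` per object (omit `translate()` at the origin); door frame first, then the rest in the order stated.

door_frame();
translate([-576, 0, 0]) spool();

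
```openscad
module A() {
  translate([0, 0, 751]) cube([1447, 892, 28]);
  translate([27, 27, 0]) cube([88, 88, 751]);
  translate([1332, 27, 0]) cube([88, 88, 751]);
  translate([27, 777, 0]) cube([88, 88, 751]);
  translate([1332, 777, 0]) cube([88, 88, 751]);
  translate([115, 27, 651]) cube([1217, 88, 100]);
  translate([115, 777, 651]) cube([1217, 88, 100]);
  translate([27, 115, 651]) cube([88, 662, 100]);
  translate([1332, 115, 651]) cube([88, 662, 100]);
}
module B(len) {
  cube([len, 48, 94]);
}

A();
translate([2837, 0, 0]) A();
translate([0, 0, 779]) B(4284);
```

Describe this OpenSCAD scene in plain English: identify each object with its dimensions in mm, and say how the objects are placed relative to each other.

A is a table with a 1447×892 mm rectangular top, 28 mm thick, top surface at z = 779 mm, supported by four 88×88 mm square legs, each inset 27 mm from the nearest pair of top edges, running from the floor. Four apron rails, 88 mm thick and 100 mm tall, run between adjacent legs with their top edges flush with the underside of the top and their outer faces flush with the legs' outer faces.

B is a rectangular beam 4284 mm long (x), 48 mm deep (y), 94 mm thick (z).

The beam spans the tops of two tables placed 1390 mm apart, resting at z = 779 mm.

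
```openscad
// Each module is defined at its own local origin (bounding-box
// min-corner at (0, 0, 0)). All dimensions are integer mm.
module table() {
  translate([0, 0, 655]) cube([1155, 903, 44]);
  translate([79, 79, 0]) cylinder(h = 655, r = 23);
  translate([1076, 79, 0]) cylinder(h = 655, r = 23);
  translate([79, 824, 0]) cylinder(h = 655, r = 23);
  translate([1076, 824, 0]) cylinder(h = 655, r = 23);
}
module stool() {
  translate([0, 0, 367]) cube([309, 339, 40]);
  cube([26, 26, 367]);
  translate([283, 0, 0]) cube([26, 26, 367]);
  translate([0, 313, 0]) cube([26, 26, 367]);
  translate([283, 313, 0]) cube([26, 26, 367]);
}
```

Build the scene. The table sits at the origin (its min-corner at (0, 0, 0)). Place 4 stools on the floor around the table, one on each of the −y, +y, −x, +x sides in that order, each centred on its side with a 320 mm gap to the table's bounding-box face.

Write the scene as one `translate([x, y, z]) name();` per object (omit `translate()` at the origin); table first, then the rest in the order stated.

table();
translate([423, -659, 0]) stool();
translate([423, 1223, 0]) stool();
translate([-629, 282, 0]) stool();
translate([1475, 282, 0]) stool();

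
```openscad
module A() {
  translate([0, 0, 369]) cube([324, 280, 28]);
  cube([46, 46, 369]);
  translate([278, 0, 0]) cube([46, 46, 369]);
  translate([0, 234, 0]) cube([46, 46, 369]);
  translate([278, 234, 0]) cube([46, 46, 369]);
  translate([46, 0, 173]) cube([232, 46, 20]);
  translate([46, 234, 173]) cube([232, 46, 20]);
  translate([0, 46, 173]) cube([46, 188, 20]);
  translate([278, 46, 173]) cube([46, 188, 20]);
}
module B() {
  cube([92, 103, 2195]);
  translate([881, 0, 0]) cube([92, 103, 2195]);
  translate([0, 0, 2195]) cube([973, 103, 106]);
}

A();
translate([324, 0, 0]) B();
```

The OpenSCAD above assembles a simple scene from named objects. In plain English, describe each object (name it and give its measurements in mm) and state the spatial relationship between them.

A is a simple wooden stool: a rectangular seat 324 mm (x) by 280 mm (y), 28 mm thick, top face at z = 397 mm, on four square legs, each 46×46 mm in cross-section. The legs rest on z = 0, each flush with a corner of the seat. Four stretchers, 46 mm wide and 20 mm tall, connect adjacent legs with their undersides at z = 173 mm, each running between the inner faces of the legs it joins and aligned with the legs' outer faces on the other axis.

B is a rectangular door frame: two vertical jambs of 92×103 mm section, 2195 mm tall, with a clear opening 789 mm wide between their inner faces. A header 106 mm tall and 103 mm deep lies on top of the jambs and spans the full outside width.

The door frame is against the stool's +x side, with their −y faces flush.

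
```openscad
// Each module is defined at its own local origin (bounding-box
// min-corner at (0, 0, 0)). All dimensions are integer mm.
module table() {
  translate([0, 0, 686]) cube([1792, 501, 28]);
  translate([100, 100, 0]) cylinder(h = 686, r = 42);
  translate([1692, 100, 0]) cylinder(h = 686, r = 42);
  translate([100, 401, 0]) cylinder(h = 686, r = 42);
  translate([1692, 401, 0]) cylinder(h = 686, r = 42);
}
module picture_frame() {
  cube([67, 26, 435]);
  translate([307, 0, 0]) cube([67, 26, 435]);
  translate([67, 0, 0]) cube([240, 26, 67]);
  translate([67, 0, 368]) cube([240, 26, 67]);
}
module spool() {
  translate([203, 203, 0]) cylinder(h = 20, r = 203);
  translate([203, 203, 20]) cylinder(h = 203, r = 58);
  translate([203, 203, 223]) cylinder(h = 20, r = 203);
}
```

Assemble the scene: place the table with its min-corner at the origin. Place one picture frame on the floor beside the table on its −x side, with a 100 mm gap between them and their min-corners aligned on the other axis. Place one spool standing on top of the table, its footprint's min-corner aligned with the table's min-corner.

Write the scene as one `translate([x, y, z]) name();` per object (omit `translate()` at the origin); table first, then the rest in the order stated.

table();
translate([-474, 0, 0]) picture_frame();
translate([0, 0, 714]) spool();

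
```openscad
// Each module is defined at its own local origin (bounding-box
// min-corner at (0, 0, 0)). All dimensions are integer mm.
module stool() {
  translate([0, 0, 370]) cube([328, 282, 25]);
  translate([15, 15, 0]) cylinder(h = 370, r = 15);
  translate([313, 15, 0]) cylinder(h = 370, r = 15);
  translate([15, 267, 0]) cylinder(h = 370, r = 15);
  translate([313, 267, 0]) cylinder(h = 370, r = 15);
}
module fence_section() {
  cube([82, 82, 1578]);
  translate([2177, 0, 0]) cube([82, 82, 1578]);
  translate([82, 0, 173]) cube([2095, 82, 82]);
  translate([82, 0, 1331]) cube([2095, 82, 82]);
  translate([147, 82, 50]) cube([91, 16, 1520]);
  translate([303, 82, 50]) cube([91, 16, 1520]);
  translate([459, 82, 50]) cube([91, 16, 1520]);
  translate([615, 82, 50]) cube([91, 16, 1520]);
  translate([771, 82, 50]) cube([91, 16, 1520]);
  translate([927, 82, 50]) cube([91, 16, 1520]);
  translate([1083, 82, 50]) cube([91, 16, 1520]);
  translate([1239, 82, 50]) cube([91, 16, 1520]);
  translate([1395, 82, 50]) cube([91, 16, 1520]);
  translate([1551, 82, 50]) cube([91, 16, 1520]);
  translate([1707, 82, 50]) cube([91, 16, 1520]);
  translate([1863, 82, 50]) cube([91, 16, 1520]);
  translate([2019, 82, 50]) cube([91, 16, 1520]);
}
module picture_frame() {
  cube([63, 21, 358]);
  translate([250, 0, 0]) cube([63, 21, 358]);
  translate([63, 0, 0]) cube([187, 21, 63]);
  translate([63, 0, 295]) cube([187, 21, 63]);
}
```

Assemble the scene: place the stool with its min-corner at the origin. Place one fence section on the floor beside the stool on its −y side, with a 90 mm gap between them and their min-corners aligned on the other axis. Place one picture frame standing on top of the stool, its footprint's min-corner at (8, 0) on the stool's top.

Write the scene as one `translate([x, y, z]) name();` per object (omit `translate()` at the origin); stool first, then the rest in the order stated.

stool();
translate([0, -188, 0]) fence_section();
translate([8, 0, 395]) picture_frame();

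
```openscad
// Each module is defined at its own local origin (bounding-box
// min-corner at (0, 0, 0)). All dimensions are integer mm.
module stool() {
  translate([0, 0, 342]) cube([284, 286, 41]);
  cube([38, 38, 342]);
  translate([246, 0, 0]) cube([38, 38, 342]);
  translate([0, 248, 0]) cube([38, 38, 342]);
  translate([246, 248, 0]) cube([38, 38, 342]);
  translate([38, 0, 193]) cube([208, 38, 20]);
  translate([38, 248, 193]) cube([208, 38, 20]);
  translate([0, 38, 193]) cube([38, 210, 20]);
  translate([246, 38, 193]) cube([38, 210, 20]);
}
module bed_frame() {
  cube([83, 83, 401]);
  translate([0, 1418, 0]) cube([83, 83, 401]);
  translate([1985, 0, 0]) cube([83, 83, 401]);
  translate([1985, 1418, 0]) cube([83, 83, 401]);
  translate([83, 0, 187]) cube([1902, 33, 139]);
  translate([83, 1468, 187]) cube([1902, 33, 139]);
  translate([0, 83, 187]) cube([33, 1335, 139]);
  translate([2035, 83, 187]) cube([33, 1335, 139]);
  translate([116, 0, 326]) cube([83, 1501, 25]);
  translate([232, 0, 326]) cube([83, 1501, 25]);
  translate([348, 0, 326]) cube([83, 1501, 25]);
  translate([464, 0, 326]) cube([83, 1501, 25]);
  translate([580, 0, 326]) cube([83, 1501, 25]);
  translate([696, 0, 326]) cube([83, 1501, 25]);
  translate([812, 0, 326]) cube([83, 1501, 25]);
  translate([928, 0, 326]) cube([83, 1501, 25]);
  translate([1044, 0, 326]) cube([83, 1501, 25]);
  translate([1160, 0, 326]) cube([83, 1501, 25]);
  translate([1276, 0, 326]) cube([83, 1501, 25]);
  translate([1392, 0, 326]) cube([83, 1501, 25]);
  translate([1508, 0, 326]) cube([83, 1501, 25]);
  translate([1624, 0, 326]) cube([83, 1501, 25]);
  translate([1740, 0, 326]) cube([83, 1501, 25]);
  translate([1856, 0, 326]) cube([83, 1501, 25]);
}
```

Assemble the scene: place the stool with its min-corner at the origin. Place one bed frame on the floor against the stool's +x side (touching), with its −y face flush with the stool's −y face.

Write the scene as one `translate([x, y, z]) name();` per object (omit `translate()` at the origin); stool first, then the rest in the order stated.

stool();
translate([284, 0, 0]) bed_frame();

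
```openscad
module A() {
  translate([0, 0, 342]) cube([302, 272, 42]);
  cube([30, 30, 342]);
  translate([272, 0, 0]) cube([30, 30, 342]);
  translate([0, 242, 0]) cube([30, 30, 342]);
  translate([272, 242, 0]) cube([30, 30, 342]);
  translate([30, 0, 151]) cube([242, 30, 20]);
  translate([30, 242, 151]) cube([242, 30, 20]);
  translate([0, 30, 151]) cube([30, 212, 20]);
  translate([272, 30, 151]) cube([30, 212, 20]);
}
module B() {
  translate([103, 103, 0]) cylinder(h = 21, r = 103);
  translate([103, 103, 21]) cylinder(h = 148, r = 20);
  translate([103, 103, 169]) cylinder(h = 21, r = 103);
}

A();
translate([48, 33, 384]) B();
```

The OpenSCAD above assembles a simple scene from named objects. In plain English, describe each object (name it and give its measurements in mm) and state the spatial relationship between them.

A is a four-legged stool. The seat is 302×272 mm, 42 mm thick, top at z = 384 mm. It stands on four square legs, each 30×30 mm in cross-section, from z = 0 to the seat underside, each flush with a corner of the seat. Four stretchers, 30 mm wide and 20 mm tall, connect adjacent legs with their undersides at z = 151 mm, each running between the inner faces of the legs it joins and aligned with the legs' outer faces on the other axis.

B is a spool: two coaxial disc flanges of radius 103 mm and thickness 21 mm, joined by a core cylinder of radius 20 mm and height 148 mm. The lower flange rests on z = 0 and the three cylinders share a vertical axis.

The spool is on top of the stool, centred.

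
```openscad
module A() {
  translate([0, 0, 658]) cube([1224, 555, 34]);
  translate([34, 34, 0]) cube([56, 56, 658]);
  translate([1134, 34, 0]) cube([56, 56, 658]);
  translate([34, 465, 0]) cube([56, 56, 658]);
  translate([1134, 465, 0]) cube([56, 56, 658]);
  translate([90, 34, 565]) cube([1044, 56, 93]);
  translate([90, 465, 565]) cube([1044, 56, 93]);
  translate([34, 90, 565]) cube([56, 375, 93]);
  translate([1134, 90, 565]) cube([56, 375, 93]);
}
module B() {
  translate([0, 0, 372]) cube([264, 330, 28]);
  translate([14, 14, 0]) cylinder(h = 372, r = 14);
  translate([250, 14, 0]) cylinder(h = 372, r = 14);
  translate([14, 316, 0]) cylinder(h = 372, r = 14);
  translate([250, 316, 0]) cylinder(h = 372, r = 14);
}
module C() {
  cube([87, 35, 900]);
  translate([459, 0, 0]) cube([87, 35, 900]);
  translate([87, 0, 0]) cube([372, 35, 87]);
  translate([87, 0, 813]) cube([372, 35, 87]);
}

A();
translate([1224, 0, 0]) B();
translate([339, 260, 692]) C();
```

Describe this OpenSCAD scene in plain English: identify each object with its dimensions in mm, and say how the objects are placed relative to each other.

A is a rectangular dining table. The top is 1224×555×34 mm with its upper surface at z = 692 mm. It stands on four 56×56 mm square legs, each inset 34 mm from the nearest pair of top edges, running from the floor to the underside of the top. Four apron rails, 56 mm thick and 93 mm tall, run between adjacent legs with their top edges flush with the underside of the top and their outer faces flush with the legs' outer faces.

B is a simple wooden stool: a rectangular seat 264 mm (x) by 330 mm (y), 28 mm thick, top face at z = 400 mm, on four round legs, each 28 mm in diameter. The legs rest on z = 0, each leg's axis is inset half a diameter from the nearest pair of seat edges (so the leg's bounding box is flush with the corner).

C is a picture frame with a 372×726 mm rectangular opening (x by z) and a uniform 87 mm border on every side. Frame depth is 35 mm along y. It is built from two vertical stiles running the full outside height and two horizontal rails spanning the gap between the stiles.

The stool is against the table's +x side, with their −y faces flush. The picture frame is on top of the table, centred.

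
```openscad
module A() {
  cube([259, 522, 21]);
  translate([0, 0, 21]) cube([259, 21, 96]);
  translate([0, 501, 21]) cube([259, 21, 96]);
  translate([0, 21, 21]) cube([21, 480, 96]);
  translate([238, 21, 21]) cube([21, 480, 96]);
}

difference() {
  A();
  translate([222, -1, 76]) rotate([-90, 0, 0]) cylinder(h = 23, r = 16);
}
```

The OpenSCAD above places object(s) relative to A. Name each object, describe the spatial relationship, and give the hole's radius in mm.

The subtracted cylinder has r = 16 mm.

A is an open box. The open box has a circular hole through its front wall. The hole's radius is 16 mm.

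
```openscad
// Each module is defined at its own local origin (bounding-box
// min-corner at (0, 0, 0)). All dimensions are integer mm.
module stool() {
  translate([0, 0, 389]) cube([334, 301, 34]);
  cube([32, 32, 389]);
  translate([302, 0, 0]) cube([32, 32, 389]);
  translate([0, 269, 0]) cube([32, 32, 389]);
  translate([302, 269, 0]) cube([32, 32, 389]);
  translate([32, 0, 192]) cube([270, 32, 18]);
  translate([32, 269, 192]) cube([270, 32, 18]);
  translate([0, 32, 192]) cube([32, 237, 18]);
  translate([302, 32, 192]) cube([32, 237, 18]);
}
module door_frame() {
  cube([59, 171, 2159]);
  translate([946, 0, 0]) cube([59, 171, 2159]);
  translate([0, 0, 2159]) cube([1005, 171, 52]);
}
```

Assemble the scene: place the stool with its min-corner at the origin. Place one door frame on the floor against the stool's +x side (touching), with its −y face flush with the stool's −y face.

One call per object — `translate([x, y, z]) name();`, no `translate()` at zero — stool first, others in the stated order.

stool();
translate([334, 0, 0]) door_frame();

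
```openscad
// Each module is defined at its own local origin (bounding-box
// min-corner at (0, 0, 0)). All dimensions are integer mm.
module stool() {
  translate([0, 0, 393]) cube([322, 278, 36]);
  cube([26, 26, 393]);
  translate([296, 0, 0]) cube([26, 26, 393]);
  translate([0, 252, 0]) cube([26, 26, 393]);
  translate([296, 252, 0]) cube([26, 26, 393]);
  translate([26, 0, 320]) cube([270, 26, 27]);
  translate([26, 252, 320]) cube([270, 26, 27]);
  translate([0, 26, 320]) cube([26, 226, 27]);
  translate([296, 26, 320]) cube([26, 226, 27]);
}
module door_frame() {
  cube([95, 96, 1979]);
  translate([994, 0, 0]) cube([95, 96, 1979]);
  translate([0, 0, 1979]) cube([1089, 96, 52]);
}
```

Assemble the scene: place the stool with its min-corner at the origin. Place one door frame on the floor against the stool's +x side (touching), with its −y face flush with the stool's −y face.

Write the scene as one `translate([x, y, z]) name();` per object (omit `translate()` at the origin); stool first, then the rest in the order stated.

stool();
translate([322, 0, 0]) door_frame();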